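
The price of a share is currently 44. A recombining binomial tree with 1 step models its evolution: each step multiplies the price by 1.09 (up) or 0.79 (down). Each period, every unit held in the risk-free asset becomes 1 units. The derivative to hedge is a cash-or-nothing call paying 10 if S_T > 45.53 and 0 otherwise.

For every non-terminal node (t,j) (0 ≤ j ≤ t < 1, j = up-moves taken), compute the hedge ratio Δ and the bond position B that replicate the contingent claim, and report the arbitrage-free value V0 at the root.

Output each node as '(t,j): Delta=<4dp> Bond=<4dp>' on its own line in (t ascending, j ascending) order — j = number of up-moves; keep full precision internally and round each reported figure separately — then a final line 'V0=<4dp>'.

Under the risk-neutral measure, an up-move has probability p* = (R−d)/(u−d) = 0.7000 and values discount at R = 1.
At expiry t=1: V(1,0)=0.0000, V(1,1)=10.0000
  t=0,j=0: stock 44.0000 → up 47.9600 (V=10.0000), down 34.7600 (V=0.0000). Price 7.0000; hedge Δ=0.7576, bond B=-26.3333.
Each (Δ,B) replicates both successor values, so the strategy is self-financing and V0 is arbitrage-free.

(0,0): Delta=0.7576 Bond=-26.3333
V0=7.0000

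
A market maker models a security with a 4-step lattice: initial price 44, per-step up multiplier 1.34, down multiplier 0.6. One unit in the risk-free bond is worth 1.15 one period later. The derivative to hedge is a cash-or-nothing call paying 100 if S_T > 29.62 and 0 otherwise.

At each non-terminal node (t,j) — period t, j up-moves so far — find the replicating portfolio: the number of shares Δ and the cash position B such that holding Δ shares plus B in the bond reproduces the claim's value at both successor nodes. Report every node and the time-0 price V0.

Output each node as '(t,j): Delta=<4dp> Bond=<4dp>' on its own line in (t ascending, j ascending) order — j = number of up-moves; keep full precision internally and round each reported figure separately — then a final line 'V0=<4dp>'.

No-arbitrage ⇒ martingale measure with p* = (R−d)/(u−d) = 0.7432.
At expiry t=4: V(4,0)=0.0000, V(4,1)=0.0000, V(4,2)=0.0000, V(4,3)=100.0000, V(4,4)=100.0000
  t=3,j=0: stock 9.5040 → up 12.7354 (V=0.0000), down 5.7024 (V=0.0000). Price 0.0000; hedge Δ=0.0000, bond B=0.0000.
  t=3,j=1: stock 21.2256 → up 28.4423 (V=0.0000), down 12.7354 (V=0.0000). Price 0.0000; hedge Δ=0.0000, bond B=0.0000.
  t=3,j=2: stock 47.4038 → up 63.5211 (V=100.0000), down 28.4423 (V=0.0000). Price 64.6298; hedge Δ=2.8507, bond B=-70.5053.
  t=3,j=3: stock 105.8686 → up 141.8639 (V=100.0000), down 63.5211 (V=100.0000). Price 86.9565; hedge Δ=0.0000, bond B=86.9565.
  t=2,j=0: stock 15.8400 → up 21.2256 (V=0.0000), down 9.5040 (V=0.0000). Price 0.0000; hedge Δ=0.0000, bond B=0.0000.
  t=2,j=1: stock 35.3760 → up 47.4038 (V=64.6298), down 21.2256 (V=0.0000). Price 41.7702; hedge Δ=2.4688, bond B=-45.5675.
  t=2,j=2: stock 79.0064 → up 105.8686 (V=86.9565), down 47.4038 (V=64.6298). Price 70.6296; hedge Δ=0.3819, bond B=40.4584.
  t=1,j=0: stock 26.4000 → up 35.3760 (V=41.7702), down 15.8400 (V=0.0000). Price 26.9960; hedge Δ=2.1381, bond B=-29.4502.
  t=1,j=1: stock 58.9600 → up 79.0064 (V=70.6296), down 35.3760 (V=41.7702). Price 54.9737; hedge Δ=0.6615, bond B=15.9745.
  t=0,j=0: stock 44.0000 → up 58.9600 (V=54.9737), down 26.4000 (V=26.9960). Price 41.5567; hedge Δ=0.8593, bond B=3.7490.
Self-financing check: at every node Δ·S+B equals the discounted successor values.

(0,0): Delta=0.8593 Bond=3.7490
(1,0): Delta=2.1381 Bond=-29.4502
(1,1): Delta=0.6615 Bond=15.9745
(2,0): Delta=0.0000 Bond=0.0000
(2,1): Delta=2.4688 Bond=-45.5675
(2,2): Delta=0.3819 Bond=40.4584
(3,0): Delta=0.0000 Bond=0.0000
(3,1): Delta=0.0000 Bond=0.0000
(3,2): Delta=2.8507 Bond=-70.5053
(3,3): Delta=0.0000 Bond=86.9565
V0=41.5567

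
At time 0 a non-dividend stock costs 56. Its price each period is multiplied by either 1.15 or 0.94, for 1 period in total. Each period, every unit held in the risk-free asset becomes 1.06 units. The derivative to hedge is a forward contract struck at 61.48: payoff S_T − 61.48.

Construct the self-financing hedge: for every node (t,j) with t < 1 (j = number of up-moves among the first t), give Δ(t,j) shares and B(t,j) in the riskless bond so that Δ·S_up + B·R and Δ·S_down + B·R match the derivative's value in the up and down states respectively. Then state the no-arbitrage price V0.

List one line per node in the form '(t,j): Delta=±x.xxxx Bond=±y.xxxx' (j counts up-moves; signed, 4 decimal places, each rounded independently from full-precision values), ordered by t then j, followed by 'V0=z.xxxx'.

(0,0): Delta=1.0000 Bond=-58.0000
V0=-2.0000

No-arbitrage ⇒ martingale measure with p* = (R−d)/(u−d) = 0.5714.
At expiry t=1: V(1,0)=-8.8400, V(1,1)=2.9200
Node (0,0) S=56.0000: V=(p*·2.9200+(1−p*)·-8.8400)/1.06=-2.0000; Δ=(2.9200−-8.8400)/(64.4000−52.6400)=1.0000; B=V−Δ·S=-58.0000
The time-0 hedge costs -2.0000, which is the no-arbitrage price.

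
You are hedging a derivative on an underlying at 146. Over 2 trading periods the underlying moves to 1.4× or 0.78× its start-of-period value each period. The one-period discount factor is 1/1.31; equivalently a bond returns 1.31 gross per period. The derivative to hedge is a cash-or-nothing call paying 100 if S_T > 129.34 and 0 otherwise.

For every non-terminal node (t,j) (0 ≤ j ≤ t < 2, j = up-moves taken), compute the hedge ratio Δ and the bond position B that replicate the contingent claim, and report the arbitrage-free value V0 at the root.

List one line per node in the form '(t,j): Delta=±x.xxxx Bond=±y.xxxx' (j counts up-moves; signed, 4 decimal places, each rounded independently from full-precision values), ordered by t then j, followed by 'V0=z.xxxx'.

Since d<R<u, set p* = (R−d)/(u−d) = 0.8548; price each node as the discounted p*-expectation of its children.
Terminal values V(2,·): V(2,0)=0.0000, V(2,1)=100.0000, V(2,2)=100.0000
(1,0): S=113.8800. Δ = (V_up−V_dn)/(S_up−S_dn) = (100.0000−0.0000)/(159.4320−88.8264) = 1.4163. V = [p*·100.0000 + (1−p*)·0.0000]/1.31 = 65.2549. B = V − Δ·S = -96.0355.
(1,1): S=204.4000. Δ = (V_up−V_dn)/(S_up−S_dn) = (100.0000−100.0000)/(286.1600−159.4320) = 0.0000. V = [p*·100.0000 + (1−p*)·100.0000]/1.31 = 76.3359. B = V − Δ·S = 76.3359.
(0,0): S=146.0000. Δ = (V_up−V_dn)/(S_up−S_dn) = (76.3359−65.2549)/(204.4000−113.8800) = 0.1224. V = [p*·76.3359 + (1−p*)·65.2549]/1.31 = 57.0438. B = V − Δ·S = 39.1712.
The time-0 hedge costs 57.0438, which is the no-arbitrage price.

(0,0): Delta=0.1224 Bond=39.1712
(1,0): Delta=1.4163 Bond=-96.0355
(1,1): Delta=0.0000 Bond=76.3359
V0=57.0438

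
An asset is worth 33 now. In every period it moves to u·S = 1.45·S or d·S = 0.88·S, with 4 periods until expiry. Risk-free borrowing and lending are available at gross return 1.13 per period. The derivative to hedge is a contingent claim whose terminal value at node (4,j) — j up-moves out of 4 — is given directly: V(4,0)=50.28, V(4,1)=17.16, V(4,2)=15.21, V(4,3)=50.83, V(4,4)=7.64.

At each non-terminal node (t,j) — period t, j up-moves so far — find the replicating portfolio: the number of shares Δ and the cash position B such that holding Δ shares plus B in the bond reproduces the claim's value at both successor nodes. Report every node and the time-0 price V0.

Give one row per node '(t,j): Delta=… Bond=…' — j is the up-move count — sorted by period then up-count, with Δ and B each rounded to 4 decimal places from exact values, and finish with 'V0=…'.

(0,0): Delta=0.0452 Bond=14.3113
(1,0): Delta=-0.2151 Bond=23.7321
(1,1): Delta=0.2475 Bond=6.4946
(2,0): Delta=-1.1816 Bond=51.5155
(2,1): Delta=0.5357 Bond=-4.7964
(2,2): Delta=0.0236 Bond=22.8720
(3,0): Delta=-2.5838 Bond=89.7457
(3,1): Delta=-0.0923 Bond=17.8500
(3,2): Delta=1.0235 Bond=-35.2056
(3,3): Delta=-0.7532 Bond=103.9905
V0=15.8038

Since d<R<u, set p* = (R−d)/(u−d) = 0.4386; price each node as the discounted p*-expectation of its children.
Terminal payoffs: V(4,0)=50.2800, V(4,1)=17.1600, V(4,2)=15.2100, V(4,3)=50.8300, V(4,4)=7.6400
Node (3,0) S=22.4886: V=(p*·17.1600+(1−p*)·50.2800)/1.13=31.6404; Δ=(17.1600−50.2800)/(32.6084−19.7899)=-2.5838; B=V−Δ·S=89.7457
Node (3,1) S=37.0550: V=(p*·15.2100+(1−p*)·17.1600)/1.13=14.4290; Δ=(15.2100−17.1600)/(53.7298−32.6084)=-0.0923; B=V−Δ·S=17.8500
Node (3,2) S=61.0566: V=(p*·50.8300+(1−p*)·15.2100)/1.13=27.2857; Δ=(50.8300−15.2100)/(88.5321−53.7298)=1.0235; B=V−Δ·S=-35.2056
Node (3,3) S=100.6046: V=(p*·7.6400+(1−p*)·50.8300)/1.13=28.2186; Δ=(7.6400−50.8300)/(145.8767−88.5321)=-0.7532; B=V−Δ·S=103.9905
Node (2,0) S=25.5552: V=(p*·14.4290+(1−p*)·31.6404)/1.13=21.3199; Δ=(14.4290−31.6404)/(37.0550−22.4886)=-1.1816; B=V−Δ·S=51.5155
Node (2,1) S=42.1080: V=(p*·27.2857+(1−p*)·14.4290)/1.13=17.7592; Δ=(27.2857−14.4290)/(61.0566−37.0550)=0.5357; B=V−Δ·S=-4.7964
Node (2,2) S=69.3825: V=(p*·28.2186+(1−p*)·27.2857)/1.13=24.5087; Δ=(28.2186−27.2857)/(100.6046−61.0566)=0.0236; B=V−Δ·S=22.8720
Node (1,0) S=29.0400: V=(p*·17.7592+(1−p*)·21.3199)/1.13=17.4851; Δ=(17.7592−21.3199)/(42.1080−25.5552)=-0.2151; B=V−Δ·S=23.7321
Node (1,1) S=47.8500: V=(p*·24.5087+(1−p*)·17.7592)/1.13=18.3358; Δ=(24.5087−17.7592)/(69.3825−42.1080)=0.2475; B=V−Δ·S=6.4946
Node (0,0) S=33.0000: V=(p*·18.3358+(1−p*)·17.4851)/1.13=15.8038; Δ=(18.3358−17.4851)/(47.8500−29.0400)=0.0452; B=V−Δ·S=14.3113
Root portfolio cost Δ·33+B reproduces V0=15.8038.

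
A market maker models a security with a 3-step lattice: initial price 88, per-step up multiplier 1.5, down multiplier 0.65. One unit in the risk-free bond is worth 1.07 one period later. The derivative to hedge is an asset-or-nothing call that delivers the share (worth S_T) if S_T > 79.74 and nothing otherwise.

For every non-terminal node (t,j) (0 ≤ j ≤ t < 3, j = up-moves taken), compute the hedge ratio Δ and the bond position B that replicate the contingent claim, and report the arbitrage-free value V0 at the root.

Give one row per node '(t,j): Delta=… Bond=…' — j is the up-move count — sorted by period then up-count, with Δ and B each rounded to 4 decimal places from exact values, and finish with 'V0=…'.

Risk-neutral probability p* = (R−d)/(u−d) = (1.07−0.65)/(1.5−0.65) = 0.4941.
Terminal values V(3,·): V(3,0)=0.0000, V(3,1)=0.0000, V(3,2)=128.7000, V(3,3)=297.0000
Node (2,0) S=37.1800: V=(p*·0.0000+(1−p*)·0.0000)/1.07=0.0000; Δ=(0.0000−0.0000)/(55.7700−24.1670)=0.0000; B=V−Δ·S=0.0000
Node (2,1) S=85.8000: V=(p*·128.7000+(1−p*)·0.0000)/1.07=59.4327; Δ=(128.7000−0.0000)/(128.7000−55.7700)=1.7647; B=V−Δ·S=-91.9791
Node (2,2) S=198.0000: V=(p*·297.0000+(1−p*)·128.7000)/1.07=198.0000; Δ=(297.0000−128.7000)/(297.0000−128.7000)=1.0000; B=V−Δ·S=0.0000
Node (1,0) S=57.2000: V=(p*·59.4327+(1−p*)·0.0000)/1.07=27.4455; Δ=(59.4327−0.0000)/(85.8000−37.1800)=1.2224; B=V−Δ·S=-42.4752
Node (1,1) S=132.0000: V=(p*·198.0000+(1−p*)·59.4327)/1.07=119.5339; Δ=(198.0000−59.4327)/(198.0000−85.8000)=1.2350; B=V−Δ·S=-43.4865
Node (0,0) S=88.0000: V=(p*·119.5339+(1−p*)·27.4455)/1.07=68.1757; Δ=(119.5339−27.4455)/(132.0000−57.2000)=1.2311; B=V−Δ·S=-40.1635
The time-0 hedge costs 68.1757, which is the no-arbitrage price.

(0,0): Delta=1.2311 Bond=-40.1635
(1,0): Delta=1.2224 Bond=-42.4752
(1,1): Delta=1.2350 Bond=-43.4865
(2,0): Delta=0.0000 Bond=0.0000
(2,1): Delta=1.7647 Bond=-91.9791
(2,2): Delta=1.0000 Bond=0.0000
V0=68.1757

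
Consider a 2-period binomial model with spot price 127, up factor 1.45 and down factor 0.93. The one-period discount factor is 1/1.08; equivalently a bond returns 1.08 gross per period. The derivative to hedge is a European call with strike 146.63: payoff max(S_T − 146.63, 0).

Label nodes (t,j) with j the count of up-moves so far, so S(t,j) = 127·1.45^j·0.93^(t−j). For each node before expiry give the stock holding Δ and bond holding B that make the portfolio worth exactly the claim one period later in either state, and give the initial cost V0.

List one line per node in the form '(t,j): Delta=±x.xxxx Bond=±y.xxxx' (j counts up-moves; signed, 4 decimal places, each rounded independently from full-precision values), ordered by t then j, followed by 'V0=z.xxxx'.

Under the risk-neutral measure, an up-move has probability p* = (R−d)/(u−d) = 0.2885 and values discount at R = 1.08.
Terminal values V(2,·): V(2,0)=0.0000, V(2,1)=24.6295, V(2,2)=120.3875
(1,0): S=118.1100. Δ = (V_up−V_dn)/(S_up−S_dn) = (24.6295−0.0000)/(171.2595−109.8423) = 0.4010. V = [p*·24.6295 + (1−p*)·0.0000]/1.08 = 6.5784. B = V − Δ·S = -40.7860.
(1,1): S=184.1500. Δ = (V_up−V_dn)/(S_up−S_dn) = (120.3875−24.6295)/(267.0175−171.2595) = 1.0000. V = [p*·120.3875 + (1−p*)·24.6295]/1.08 = 48.3815. B = V − Δ·S = -135.7685.
(0,0): S=127.0000. Δ = (V_up−V_dn)/(S_up−S_dn) = (48.3815−6.5784)/(184.1500−118.1100) = 0.6330. V = [p*·48.3815 + (1−p*)·6.5784]/1.08 = 17.2565. B = V − Δ·S = -63.1341.
Root portfolio cost Δ·127+B reproduces V0=17.2565.

(0,0): Delta=0.6330 Bond=-63.1341
(1,0): Delta=0.4010 Bond=-40.7860
(1,1): Delta=1.0000 Bond=-135.7685
V0=17.2565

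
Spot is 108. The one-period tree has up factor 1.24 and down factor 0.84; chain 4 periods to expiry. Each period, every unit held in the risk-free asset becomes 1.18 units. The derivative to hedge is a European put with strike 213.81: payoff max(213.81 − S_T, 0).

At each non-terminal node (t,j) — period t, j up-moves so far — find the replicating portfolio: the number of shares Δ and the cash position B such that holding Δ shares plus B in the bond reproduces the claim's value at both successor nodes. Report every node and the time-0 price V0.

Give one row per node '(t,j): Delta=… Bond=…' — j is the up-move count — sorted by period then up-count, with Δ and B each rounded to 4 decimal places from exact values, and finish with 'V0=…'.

(0,0): Delta=-0.6407 Bond=82.6586
(1,0): Delta=-1.0000 Bond=130.1314
(1,1): Delta=-0.5978 Bond=91.7852
(2,0): Delta=-1.0000 Bond=153.5550
(2,1): Delta=-1.0000 Bond=153.5550
(2,2): Delta=-0.5497 Bond=100.3215
(3,0): Delta=-1.0000 Bond=181.1949
(3,1): Delta=-1.0000 Bond=181.1949
(3,2): Delta=-1.0000 Bond=181.1949
(3,3): Delta=-0.4958 Bond=107.2943
V0=13.4612

Under the risk-neutral measure, an up-move has probability p* = (R−d)/(u−d) = 0.8500 and values discount at R = 1.18.
Terminal values V(4,·): V(4,0)=160.0399, V(4,1)=134.4351, V(4,2)=96.6375, V(4,3)=40.8411, V(4,4)=0.0000
  t=3,j=0: stock 64.0120 → up 79.3749 (V=134.4351), down 53.7701 (V=160.0399). Price 117.1829; hedge Δ=-1.0000, bond B=181.1949.
  t=3,j=1: stock 94.4940 → up 117.1725 (V=96.6375), down 79.3749 (V=134.4351). Price 86.7010; hedge Δ=-1.0000, bond B=181.1949.
  t=3,j=2: stock 139.4911 → up 172.9689 (V=40.8411), down 117.1725 (V=96.6375). Price 41.7038; hedge Δ=-1.0000, bond B=181.1949.
  t=3,j=3: stock 205.9154 → up 255.3351 (V=0.0000), down 172.9689 (V=40.8411). Price 5.1917; hedge Δ=-0.4958, bond B=107.2943.
  t=2,j=0: stock 76.2048 → up 94.4940 (V=86.7010), down 64.0120 (V=117.1829). Price 77.3502; hedge Δ=-1.0000, bond B=153.5550.
  t=2,j=1: stock 112.4928 → up 139.4911 (V=41.7038), down 94.4940 (V=86.7010). Price 41.0622; hedge Δ=-1.0000, bond B=153.5550.
  t=2,j=2: stock 166.0608 → up 205.9154 (V=5.1917), down 139.4911 (V=41.7038). Price 9.0411; hedge Δ=-0.5497, bond B=100.3215.
  t=1,j=0: stock 90.7200 → up 112.4928 (V=41.0622), down 76.2048 (V=77.3502). Price 39.4114; hedge Δ=-1.0000, bond B=130.1314.
  t=1,j=1: stock 133.9200 → up 166.0608 (V=9.0411), down 112.4928 (V=41.0622). Price 11.7324; hedge Δ=-0.5978, bond B=91.7852.
  t=0,j=0: stock 108.0000 → up 133.9200 (V=11.7324), down 90.7200 (V=39.4114). Price 13.4612; hedge Δ=-0.6407, bond B=82.6586.
Each (Δ,B) replicates both successor values, so the strategy is self-financing and V0 is arbitrage-free.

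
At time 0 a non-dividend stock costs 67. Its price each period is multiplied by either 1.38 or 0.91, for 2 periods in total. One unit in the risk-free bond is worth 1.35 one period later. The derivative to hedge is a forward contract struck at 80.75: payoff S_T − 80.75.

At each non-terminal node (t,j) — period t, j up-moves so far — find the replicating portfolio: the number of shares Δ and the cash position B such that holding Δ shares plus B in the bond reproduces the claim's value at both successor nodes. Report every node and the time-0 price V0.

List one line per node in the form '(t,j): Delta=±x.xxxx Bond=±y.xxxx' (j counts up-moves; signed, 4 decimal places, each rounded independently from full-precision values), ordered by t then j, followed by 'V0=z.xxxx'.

(0,0): Delta=1.0000 Bond=-44.3073
(1,0): Delta=1.0000 Bond=-59.8148
(1,1): Delta=1.0000 Bond=-59.8148
V0=22.6927

Under the risk-neutral measure, an up-move has probability p* = (R−d)/(u−d) = 0.9362 and values discount at R = 1.35.
At expiry t=2: V(2,0)=-25.2673, V(2,1)=3.3886, V(2,2)=46.8448
  t=1,j=0: stock 60.9700 → up 84.1386 (V=3.3886), down 55.4827 (V=-25.2673). Price 1.1552; hedge Δ=1.0000, bond B=-59.8148.
  t=1,j=1: stock 92.4600 → up 127.5948 (V=46.8448), down 84.1386 (V=3.3886). Price 32.6452; hedge Δ=1.0000, bond B=-59.8148.
  t=0,j=0: stock 67.0000 → up 92.4600 (V=32.6452), down 60.9700 (V=1.1552). Price 22.6927; hedge Δ=1.0000, bond B=-44.3073.
Self-financing check: at every node Δ·S+B equals the discounted successor values.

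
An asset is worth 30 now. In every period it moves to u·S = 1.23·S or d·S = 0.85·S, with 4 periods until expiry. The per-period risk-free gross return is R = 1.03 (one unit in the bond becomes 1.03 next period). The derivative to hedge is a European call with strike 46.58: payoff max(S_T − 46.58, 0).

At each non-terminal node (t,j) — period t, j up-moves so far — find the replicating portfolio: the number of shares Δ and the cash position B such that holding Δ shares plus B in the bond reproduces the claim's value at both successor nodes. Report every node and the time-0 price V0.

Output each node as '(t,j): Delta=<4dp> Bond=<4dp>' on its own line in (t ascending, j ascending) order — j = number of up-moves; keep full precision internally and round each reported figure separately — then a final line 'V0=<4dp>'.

Under the risk-neutral measure, an up-move has probability p* = (R−d)/(u−d) = 0.4737 and values discount at R = 1.03.
Terminal payoffs: V(4,0)=0.0000, V(4,1)=0.0000, V(4,2)=0.0000, V(4,3)=0.8721, V(4,4)=22.0860
Node (3,0) S=18.4237: V=(p*·0.0000+(1−p*)·0.0000)/1.03=0.0000; Δ=(0.0000−0.0000)/(22.6612−15.6602)=0.0000; B=V−Δ·S=0.0000
Node (3,1) S=26.6602: V=(p*·0.0000+(1−p*)·0.0000)/1.03=0.0000; Δ=(0.0000−0.0000)/(32.7921−22.6612)=0.0000; B=V−Δ·S=0.0000
Node (3,2) S=38.5789: V=(p*·0.8721+(1−p*)·0.0000)/1.03=0.4011; Δ=(0.8721−0.0000)/(47.4521−32.7921)=0.0595; B=V−Δ·S=-1.8940
Node (3,3) S=55.8260: V=(p*·22.0860+(1−p*)·0.8721)/1.03=10.6027; Δ=(22.0860−0.8721)/(68.6660−47.4521)=1.0000; B=V−Δ·S=-45.2233
Node (2,0) S=21.6750: V=(p*·0.0000+(1−p*)·0.0000)/1.03=0.0000; Δ=(0.0000−0.0000)/(26.6602−18.4237)=0.0000; B=V−Δ·S=0.0000
Node (2,1) S=31.3650: V=(p*·0.4011+(1−p*)·0.0000)/1.03=0.1844; Δ=(0.4011−0.0000)/(38.5789−26.6602)=0.0337; B=V−Δ·S=-0.8710
Node (2,2) S=45.3870: V=(p*·10.6027+(1−p*)·0.4011)/1.03=5.0810; Δ=(10.6027−0.4011)/(55.8260−38.5789)=0.5915; B=V−Δ·S=-21.7654
Node (1,0) S=25.5000: V=(p*·0.1844+(1−p*)·0.0000)/1.03=0.0848; Δ=(0.1844−0.0000)/(31.3650−21.6750)=0.0190; B=V−Δ·S=-0.4006
Node (1,1) S=36.9000: V=(p*·5.0810+(1−p*)·0.1844)/1.03=2.4309; Δ=(5.0810−0.1844)/(45.3870−31.3650)=0.3492; B=V−Δ·S=-10.4547
Node (0,0) S=30.0000: V=(p*·2.4309+(1−p*)·0.0848)/1.03=1.1613; Δ=(2.4309−0.0848)/(36.9000−25.5000)=0.2058; B=V−Δ·S=-5.0127
Self-financing check: at every node Δ·S+B equals the discounted successor values.

(0,0): Delta=0.2058 Bond=-5.0127
(1,0): Delta=0.0190 Bond=-0.4006
(1,1): Delta=0.3492 Bond=-10.4547
(2,0): Delta=0.0000 Bond=0.0000
(2,1): Delta=0.0337 Bond=-0.8710
(2,2): Delta=0.5915 Bond=-21.7654
(3,0): Delta=0.0000 Bond=0.0000
(3,1): Delta=0.0000 Bond=0.0000
(3,2): Delta=0.0595 Bond=-1.8940
(3,3): Delta=1.0000 Bond=-45.2233
V0=1.1613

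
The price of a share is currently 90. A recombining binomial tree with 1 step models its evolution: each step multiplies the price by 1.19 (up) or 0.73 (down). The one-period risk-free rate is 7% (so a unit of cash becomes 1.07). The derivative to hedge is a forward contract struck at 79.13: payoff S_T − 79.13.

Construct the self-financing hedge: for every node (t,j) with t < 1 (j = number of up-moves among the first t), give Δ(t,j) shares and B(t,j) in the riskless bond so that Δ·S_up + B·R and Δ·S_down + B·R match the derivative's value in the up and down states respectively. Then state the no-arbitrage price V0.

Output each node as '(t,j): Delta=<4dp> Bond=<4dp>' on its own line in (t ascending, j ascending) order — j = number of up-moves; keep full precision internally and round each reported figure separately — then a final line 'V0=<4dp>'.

(0,0): Delta=1.0000 Bond=-73.9533
V0=16.0467

The replicating-portfolio and risk-neutral prices coincide; use p* = (1.07−0.73)/(1.19−0.73) = 0.7391 for the latter.
At expiry t=1: V(1,0)=-13.4300, V(1,1)=27.9700
  t=0,j=0: stock 90.0000 → up 107.1000 (V=27.9700), down 65.7000 (V=-13.4300). Price 16.0467; hedge Δ=1.0000, bond B=-73.9533.
Self-financing check: at every node Δ·S+B equals the discounted successor values.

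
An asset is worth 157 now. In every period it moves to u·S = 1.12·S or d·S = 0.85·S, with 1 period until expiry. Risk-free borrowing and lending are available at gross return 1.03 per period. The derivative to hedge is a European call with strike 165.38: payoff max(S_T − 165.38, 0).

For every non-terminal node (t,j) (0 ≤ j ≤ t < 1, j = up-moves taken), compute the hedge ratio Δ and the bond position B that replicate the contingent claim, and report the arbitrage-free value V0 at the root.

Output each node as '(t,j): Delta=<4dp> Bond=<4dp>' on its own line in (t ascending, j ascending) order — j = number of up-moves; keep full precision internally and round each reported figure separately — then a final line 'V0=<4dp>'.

(0,0): Delta=0.2468 Bond=-31.9705
V0=6.7702

Since d<R<u, set p* = (R−d)/(u−d) = 0.6667; price each node as the discounted p*-expectation of its children.
Terminal values V(1,·): V(1,0)=0.0000, V(1,1)=10.4600
  t=0,j=0: stock 157.0000 → up 175.8400 (V=10.4600), down 133.4500 (V=0.0000). Price 6.7702; hedge Δ=0.2468, bond B=-31.9705.
Check: Δ(0,0)·S0 + B(0,0) = 6.7702 = V0.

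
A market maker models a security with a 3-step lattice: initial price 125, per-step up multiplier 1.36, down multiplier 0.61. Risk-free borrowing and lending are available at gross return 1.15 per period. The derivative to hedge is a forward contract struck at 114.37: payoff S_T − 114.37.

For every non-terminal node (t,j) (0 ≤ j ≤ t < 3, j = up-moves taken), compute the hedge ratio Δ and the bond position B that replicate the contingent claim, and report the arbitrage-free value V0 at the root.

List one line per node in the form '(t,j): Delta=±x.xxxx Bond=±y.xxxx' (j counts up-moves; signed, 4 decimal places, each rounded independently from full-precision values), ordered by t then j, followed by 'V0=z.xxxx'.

(0,0): Delta=1.0000 Bond=-75.2001
(1,0): Delta=1.0000 Bond=-86.4802
(1,1): Delta=1.0000 Bond=-86.4802
(2,0): Delta=1.0000 Bond=-99.4522
(2,1): Delta=1.0000 Bond=-99.4522
(2,2): Delta=1.0000 Bond=-99.4522
V0=49.7999

No-arbitrage ⇒ martingale measure with p* = (R−d)/(u−d) = 0.7200.
At expiry t=3: V(3,0)=-85.9974, V(3,1)=-51.1130, V(3,2)=26.6620, V(3,3)=200.0620
Node (2,0) S=46.5125: V=(p*·-51.1130+(1−p*)·-85.9974)/1.15=-52.9397; Δ=(-51.1130−-85.9974)/(63.2570−28.3726)=1.0000; B=V−Δ·S=-99.4522
Node (2,1) S=103.7000: V=(p*·26.6620+(1−p*)·-51.1130)/1.15=4.2478; Δ=(26.6620−-51.1130)/(141.0320−63.2570)=1.0000; B=V−Δ·S=-99.4522
Node (2,2) S=231.2000: V=(p*·200.0620+(1−p*)·26.6620)/1.15=131.7478; Δ=(200.0620−26.6620)/(314.4320−141.0320)=1.0000; B=V−Δ·S=-99.4522
Node (1,0) S=76.2500: V=(p*·4.2478+(1−p*)·-52.9397)/1.15=-10.2302; Δ=(4.2478−-52.9397)/(103.7000−46.5125)=1.0000; B=V−Δ·S=-86.4802
Node (1,1) S=170.0000: V=(p*·131.7478+(1−p*)·4.2478)/1.15=83.5198; Δ=(131.7478−4.2478)/(231.2000−103.7000)=1.0000; B=V−Δ·S=-86.4802
Node (0,0) S=125.0000: V=(p*·83.5198+(1−p*)·-10.2302)/1.15=49.7999; Δ=(83.5198−-10.2302)/(170.0000−76.2500)=1.0000; B=V−Δ·S=-75.2001
Self-financing check: at every node Δ·S+B equals the discounted successor values.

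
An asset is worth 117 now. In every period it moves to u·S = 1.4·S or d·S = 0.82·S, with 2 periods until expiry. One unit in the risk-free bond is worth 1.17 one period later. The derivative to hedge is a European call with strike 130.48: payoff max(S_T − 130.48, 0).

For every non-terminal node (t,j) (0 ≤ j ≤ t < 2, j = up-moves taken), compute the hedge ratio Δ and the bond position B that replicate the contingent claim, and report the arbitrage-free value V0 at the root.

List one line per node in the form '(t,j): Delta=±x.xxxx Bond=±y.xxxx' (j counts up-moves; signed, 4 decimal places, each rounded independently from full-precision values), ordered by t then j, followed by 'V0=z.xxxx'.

No-arbitrage ⇒ martingale measure with p* = (R−d)/(u−d) = 0.6034.
Payoff layer (t=2): V(2,0)=0.0000, V(2,1)=3.8360, V(2,2)=98.8400
  t=1,j=0: stock 95.9400 → up 134.3160 (V=3.8360), down 78.6708 (V=0.0000). Price 1.9785; hedge Δ=0.0689, bond B=-4.6353.
  t=1,j=1: stock 163.8000 → up 229.3200 (V=98.8400), down 134.3160 (V=3.8360). Price 52.2786; hedge Δ=1.0000, bond B=-111.5214.
  t=0,j=0: stock 117.0000 → up 163.8000 (V=52.2786), down 95.9400 (V=1.9785). Price 27.6342; hedge Δ=0.7412, bond B=-59.0902.
Check: Δ(0,0)·S0 + B(0,0) = 27.6342 = V0.

(0,0): Delta=0.7412 Bond=-59.0902
(1,0): Delta=0.0689 Bond=-4.6353
(1,1): Delta=1.0000 Bond=-111.5214
V0=27.6342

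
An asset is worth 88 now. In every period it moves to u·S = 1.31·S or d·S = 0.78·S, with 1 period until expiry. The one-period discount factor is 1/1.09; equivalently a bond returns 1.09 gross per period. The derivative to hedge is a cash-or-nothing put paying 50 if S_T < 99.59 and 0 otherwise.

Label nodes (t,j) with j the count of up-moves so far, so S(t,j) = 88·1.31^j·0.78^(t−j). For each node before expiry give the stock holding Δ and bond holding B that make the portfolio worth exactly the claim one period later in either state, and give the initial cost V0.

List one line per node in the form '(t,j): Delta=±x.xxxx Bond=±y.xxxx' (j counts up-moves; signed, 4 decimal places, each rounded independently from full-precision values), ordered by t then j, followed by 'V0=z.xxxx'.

(0,0): Delta=-1.0720 Bond=113.3806
V0=19.0410

The replicating-portfolio and risk-neutral prices coincide; use p* = (1.09−0.78)/(1.31−0.78) = 0.5849 for the latter.
Terminal values V(1,·): V(1,0)=50.0000, V(1,1)=0.0000
Node (0,0) S=88.0000: V=(p*·0.0000+(1−p*)·50.0000)/1.09=19.0410; Δ=(0.0000−50.0000)/(115.2800−68.6400)=-1.0720; B=V−Δ·S=113.3806
Each (Δ,B) replicates both successor values, so the strategy is self-financing and V0 is arbitrage-free.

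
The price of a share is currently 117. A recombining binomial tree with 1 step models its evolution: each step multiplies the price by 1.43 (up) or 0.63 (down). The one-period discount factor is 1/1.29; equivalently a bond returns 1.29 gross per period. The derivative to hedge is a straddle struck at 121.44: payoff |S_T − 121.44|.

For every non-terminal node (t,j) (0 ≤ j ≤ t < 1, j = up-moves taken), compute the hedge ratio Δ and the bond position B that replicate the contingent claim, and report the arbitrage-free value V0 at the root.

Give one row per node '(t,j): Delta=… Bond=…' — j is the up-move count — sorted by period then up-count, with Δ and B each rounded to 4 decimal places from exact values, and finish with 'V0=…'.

Since d<R<u, set p* = (R−d)/(u−d) = 0.8250; price each node as the discounted p*-expectation of its children.
Terminal values V(1,·): V(1,0)=47.7300, V(1,1)=45.8700
Node (0,0) S=117.0000: V=(p*·45.8700+(1−p*)·47.7300)/1.29=35.8105; Δ=(45.8700−47.7300)/(167.3100−73.7100)=-0.0199; B=V−Δ·S=38.1355
Self-financing check: at every node Δ·S+B equals the discounted successor values.

(0,0): Delta=-0.0199 Bond=38.1355
V0=35.8105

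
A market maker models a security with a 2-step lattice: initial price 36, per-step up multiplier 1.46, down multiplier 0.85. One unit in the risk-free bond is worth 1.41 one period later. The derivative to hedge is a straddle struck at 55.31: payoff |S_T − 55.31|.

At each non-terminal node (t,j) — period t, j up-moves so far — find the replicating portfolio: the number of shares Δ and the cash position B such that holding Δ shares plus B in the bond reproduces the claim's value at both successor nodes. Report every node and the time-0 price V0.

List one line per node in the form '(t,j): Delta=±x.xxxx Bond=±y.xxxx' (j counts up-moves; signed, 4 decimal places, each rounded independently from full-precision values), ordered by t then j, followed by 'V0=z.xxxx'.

(0,0): Delta=0.2706 Bond=0.2457
(1,0): Delta=-1.0000 Bond=39.2270
(1,1): Delta=0.3367 Bond=-3.1250
V0=9.9875

Under the risk-neutral measure, an up-move has probability p* = (R−d)/(u−d) = 0.9180 and values discount at R = 1.41.
Payoff layer (t=2): V(2,0)=29.3000, V(2,1)=10.6340, V(2,2)=21.4276
  t=1,j=0: stock 30.6000 → up 44.6760 (V=10.6340), down 26.0100 (V=29.3000). Price 8.6270; hedge Δ=-1.0000, bond B=39.2270.
  t=1,j=1: stock 52.5600 → up 76.7376 (V=21.4276), down 44.6760 (V=10.6340). Price 14.5694; hedge Δ=0.3367, bond B=-3.1250.
  t=0,j=0: stock 36.0000 → up 52.5600 (V=14.5694), down 30.6000 (V=8.6270). Price 9.9875; hedge Δ=0.2706, bond B=0.2457.
Check: Δ(0,0)·S0 + B(0,0) = 9.9875 = V0.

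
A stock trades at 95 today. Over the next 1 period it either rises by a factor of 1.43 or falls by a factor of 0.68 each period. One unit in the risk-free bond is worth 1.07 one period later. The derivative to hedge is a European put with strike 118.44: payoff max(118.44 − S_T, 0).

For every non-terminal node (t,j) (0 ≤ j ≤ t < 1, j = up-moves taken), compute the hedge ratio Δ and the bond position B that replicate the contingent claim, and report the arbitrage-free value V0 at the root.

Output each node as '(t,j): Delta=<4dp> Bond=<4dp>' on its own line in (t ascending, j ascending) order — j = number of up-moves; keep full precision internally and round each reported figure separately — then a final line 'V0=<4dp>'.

No-arbitrage ⇒ martingale measure with p* = (R−d)/(u−d) = 0.5200.
Payoff layer (t=1): V(1,0)=53.8400, V(1,1)=0.0000
  t=0,j=0: stock 95.0000 → up 135.8500 (V=0.0000), down 64.6000 (V=53.8400). Price 24.1525; hedge Δ=-0.7556, bond B=95.9392.
Self-financing check: at every node Δ·S+B equals the discounted successor values.

(0,0): Delta=-0.7556 Bond=95.9392
V0=24.1525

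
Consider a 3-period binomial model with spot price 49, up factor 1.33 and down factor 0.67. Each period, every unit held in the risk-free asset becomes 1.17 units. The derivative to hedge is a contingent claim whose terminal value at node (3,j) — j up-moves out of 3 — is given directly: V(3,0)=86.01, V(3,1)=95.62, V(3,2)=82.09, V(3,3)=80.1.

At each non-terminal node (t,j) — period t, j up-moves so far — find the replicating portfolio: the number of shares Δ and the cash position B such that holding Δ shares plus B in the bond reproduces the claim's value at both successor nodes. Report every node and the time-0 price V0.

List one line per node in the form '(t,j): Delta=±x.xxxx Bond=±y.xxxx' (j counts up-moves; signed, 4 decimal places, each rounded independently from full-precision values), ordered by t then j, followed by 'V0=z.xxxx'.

(0,0): Delta=-0.1253 Bond=58.0172
(1,0): Delta=-0.3124 Bond=74.0234
(1,1): Delta=-0.0951 Bond=65.9143
(2,0): Delta=0.6620 Bond=65.1747
(2,1): Delta=-0.4695 Bond=93.4658
(2,2): Delta=-0.0348 Bond=71.8890
V0=51.8776

Risk-neutral probability p* = (R−d)/(u−d) = (1.17−0.67)/(1.33−0.67) = 0.7576.
Payoff layer (t=3): V(3,0)=86.0100, V(3,1)=95.6200, V(3,2)=82.0900, V(3,3)=80.1000
  t=2,j=0: stock 21.9961 → up 29.2548 (V=95.6200), down 14.7374 (V=86.0100). Price 79.7353; hedge Δ=0.6620, bond B=65.1747.
  t=2,j=1: stock 43.6639 → up 58.0730 (V=82.0900), down 29.2548 (V=95.6200). Price 72.9658; hedge Δ=-0.4695, bond B=93.4658.
  t=2,j=2: stock 86.6761 → up 115.2792 (V=80.1000), down 58.0730 (V=82.0900). Price 68.8739; hedge Δ=-0.0348, bond B=71.8890.
  t=1,j=0: stock 32.8300 → up 43.6639 (V=72.9658), down 21.9961 (V=79.7353). Price 63.7666; hedge Δ=-0.3124, bond B=74.0234.
  t=1,j=1: stock 65.1700 → up 86.6761 (V=68.8739), down 43.6639 (V=72.9658). Price 59.7144; hedge Δ=-0.0951, bond B=65.9143.
  t=0,j=0: stock 49.0000 → up 65.1700 (V=59.7144), down 32.8300 (V=63.7666). Price 51.8776; hedge Δ=-0.1253, bond B=58.0172.
Root portfolio cost Δ·49+B reproduces V0=51.8776.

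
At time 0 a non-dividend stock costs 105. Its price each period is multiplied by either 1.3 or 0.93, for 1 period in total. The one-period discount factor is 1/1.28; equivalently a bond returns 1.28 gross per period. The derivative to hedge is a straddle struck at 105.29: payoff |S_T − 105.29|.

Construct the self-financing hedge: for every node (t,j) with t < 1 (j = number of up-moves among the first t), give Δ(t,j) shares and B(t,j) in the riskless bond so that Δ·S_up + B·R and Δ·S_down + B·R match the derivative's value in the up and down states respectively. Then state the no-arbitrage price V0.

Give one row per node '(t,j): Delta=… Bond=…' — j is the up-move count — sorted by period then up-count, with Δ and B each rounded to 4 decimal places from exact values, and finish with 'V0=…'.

Under the risk-neutral measure, an up-move has probability p* = (R−d)/(u−d) = 0.9459 and values discount at R = 1.28.
At expiry t=1: V(1,0)=7.6400, V(1,1)=31.2100
  t=0,j=0: stock 105.0000 → up 136.5000 (V=31.2100), down 97.6500 (V=7.6400). Price 23.3875; hedge Δ=0.6067, bond B=-40.3152.
Check: Δ(0,0)·S0 + B(0,0) = 23.3875 = V0.

(0,0): Delta=0.6067 Bond=-40.3152
V0=23.3875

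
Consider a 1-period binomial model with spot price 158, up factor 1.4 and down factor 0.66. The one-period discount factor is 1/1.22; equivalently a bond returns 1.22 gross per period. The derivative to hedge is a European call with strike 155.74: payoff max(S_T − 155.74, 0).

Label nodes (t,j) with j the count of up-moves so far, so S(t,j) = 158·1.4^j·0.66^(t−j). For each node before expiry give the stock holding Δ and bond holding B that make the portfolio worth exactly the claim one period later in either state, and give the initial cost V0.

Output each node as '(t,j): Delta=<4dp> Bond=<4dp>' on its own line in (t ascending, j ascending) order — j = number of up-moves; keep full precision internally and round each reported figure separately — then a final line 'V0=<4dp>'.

No-arbitrage ⇒ martingale measure with p* = (R−d)/(u−d) = 0.7568.
Payoff layer (t=1): V(1,0)=0.0000, V(1,1)=65.4600
  t=0,j=0: stock 158.0000 → up 221.2000 (V=65.4600), down 104.2800 (V=0.0000). Price 40.6043; hedge Δ=0.5599, bond B=-47.8551.
Check: Δ(0,0)·S0 + B(0,0) = 40.6043 = V0.

(0,0): Delta=0.5599 Bond=-47.8551
V0=40.6043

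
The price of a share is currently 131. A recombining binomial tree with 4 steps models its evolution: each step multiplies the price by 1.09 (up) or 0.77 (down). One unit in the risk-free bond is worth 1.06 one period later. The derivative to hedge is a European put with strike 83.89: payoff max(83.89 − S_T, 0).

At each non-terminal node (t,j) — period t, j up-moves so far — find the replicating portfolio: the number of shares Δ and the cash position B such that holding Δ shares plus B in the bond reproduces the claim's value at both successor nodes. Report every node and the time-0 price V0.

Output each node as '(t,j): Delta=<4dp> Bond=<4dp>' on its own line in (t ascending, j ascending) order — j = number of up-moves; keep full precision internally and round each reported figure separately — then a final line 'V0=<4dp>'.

(0,0): Delta=-0.0093 Bond=1.2605
(1,0): Delta=-0.0923 Bond=9.7075
(1,1): Delta=-0.0032 Bond=0.4701
(2,0): Delta=-0.7114 Bond=58.3794
(2,1): Delta=-0.0470 Bond=5.3152
(2,2): Delta=0.0000 Bond=0.0000
(3,0): Delta=-1.0000 Bond=79.1415
(3,1): Delta=-0.6903 Bond=60.0967
(3,2): Delta=0.0000 Bond=0.0000
(3,3): Delta=0.0000 Bond=0.0000
V0=0.0466

No-arbitrage ⇒ martingale measure with p* = (R−d)/(u−d) = 0.9062.
At expiry t=4: V(4,0)=37.8395, V(4,1)=18.7017, V(4,2)=0.0000, V(4,3)=0.0000, V(4,4)=0.0000
  t=3,j=0: stock 59.8058 → up 65.1883 (V=18.7017), down 46.0505 (V=37.8395). Price 19.3357; hedge Δ=-1.0000, bond B=79.1415.
  t=3,j=1: stock 84.6602 → up 92.2796 (V=0.0000), down 65.1883 (V=18.7017). Price 1.6540; hedge Δ=-0.6903, bond B=60.0967.
  t=3,j=2: stock 119.8436 → up 130.6296 (V=0.0000), down 92.2796 (V=0.0000). Price 0.0000; hedge Δ=0.0000, bond B=0.0000.
  t=3,j=3: stock 169.6488 → up 184.9172 (V=0.0000), down 130.6296 (V=0.0000). Price 0.0000; hedge Δ=0.0000, bond B=0.0000.
  t=2,j=0: stock 77.6699 → up 84.6602 (V=1.6540), down 59.8058 (V=19.3357). Price 3.1242; hedge Δ=-0.7114, bond B=58.3794.
  t=2,j=1: stock 109.9483 → up 119.8436 (V=0.0000), down 84.6602 (V=1.6540). Price 0.1463; hedge Δ=-0.0470, bond B=5.3152.
  t=2,j=2: stock 155.6411 → up 169.6488 (V=0.0000), down 119.8436 (V=0.0000). Price 0.0000; hedge Δ=0.0000, bond B=0.0000.
  t=1,j=0: stock 100.8700 → up 109.9483 (V=0.1463), down 77.6699 (V=3.1242). Price 0.4014; hedge Δ=-0.0923, bond B=9.7075.
  t=1,j=1: stock 142.7900 → up 155.6411 (V=0.0000), down 109.9483 (V=0.1463). Price 0.0129; hedge Δ=-0.0032, bond B=0.4701.
  t=0,j=0: stock 131.0000 → up 142.7900 (V=0.0129), down 100.8700 (V=0.4014). Price 0.0466; hedge Δ=-0.0093, bond B=1.2605.
Each (Δ,B) replicates both successor values, so the strategy is self-financing and V0 is arbitrage-free.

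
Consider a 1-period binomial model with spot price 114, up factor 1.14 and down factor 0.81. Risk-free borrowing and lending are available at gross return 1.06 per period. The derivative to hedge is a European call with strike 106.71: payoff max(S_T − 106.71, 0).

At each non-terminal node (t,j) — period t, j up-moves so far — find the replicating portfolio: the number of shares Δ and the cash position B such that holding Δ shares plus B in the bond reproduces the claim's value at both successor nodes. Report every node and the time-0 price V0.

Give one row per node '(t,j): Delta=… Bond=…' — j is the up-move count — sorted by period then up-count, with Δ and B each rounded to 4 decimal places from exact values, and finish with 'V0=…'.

(0,0): Delta=0.6180 Bond=-53.8379
V0=16.6166

The replicating-portfolio and risk-neutral prices coincide; use p* = (1.06−0.81)/(1.14−0.81) = 0.7576 for the latter.
At expiry t=1: V(1,0)=0.0000, V(1,1)=23.2500
(0,0): S=114.0000. Δ = (V_up−V_dn)/(S_up−S_dn) = (23.2500−0.0000)/(129.9600−92.3400) = 0.6180. V = [p*·23.2500 + (1−p*)·0.0000]/1.06 = 16.6166. B = V − Δ·S = -53.8379.
Check: Δ(0,0)·S0 + B(0,0) = 16.6166 = V0.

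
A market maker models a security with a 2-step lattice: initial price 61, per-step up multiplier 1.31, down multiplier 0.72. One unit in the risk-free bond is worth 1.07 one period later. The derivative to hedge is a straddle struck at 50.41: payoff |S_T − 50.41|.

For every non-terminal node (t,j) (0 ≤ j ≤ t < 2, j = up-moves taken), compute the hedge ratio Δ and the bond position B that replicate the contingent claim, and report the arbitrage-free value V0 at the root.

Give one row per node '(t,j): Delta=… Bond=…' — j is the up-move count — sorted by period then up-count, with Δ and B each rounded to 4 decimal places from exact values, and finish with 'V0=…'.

(0,0): Delta=0.6031 Bond=-14.3877
(1,0): Delta=-0.4501 Bond=30.8595
(1,1): Delta=1.0000 Bond=-47.1121
V0=22.4006

Since d<R<u, set p* = (R−d)/(u−d) = 0.5932; price each node as the discounted p*-expectation of its children.
Payoff layer (t=2): V(2,0)=18.7876, V(2,1)=7.1252, V(2,2)=54.2721
(1,0): S=43.9200. Δ = (V_up−V_dn)/(S_up−S_dn) = (7.1252−18.7876)/(57.5352−31.6224) = -0.4501. V = [p*·7.1252 + (1−p*)·18.7876]/1.07 = 11.0927. B = V − Δ·S = 30.8595.
(1,1): S=79.9100. Δ = (V_up−V_dn)/(S_up−S_dn) = (54.2721−7.1252)/(104.6821−57.5352) = 1.0000. V = [p*·54.2721 + (1−p*)·7.1252]/1.07 = 32.7979. B = V − Δ·S = -47.1121.
(0,0): S=61.0000. Δ = (V_up−V_dn)/(S_up−S_dn) = (32.7979−11.0927)/(79.9100−43.9200) = 0.6031. V = [p*·32.7979 + (1−p*)·11.0927]/1.07 = 22.4006. B = V − Δ·S = -14.3877.
Root portfolio cost Δ·61+B reproduces V0=22.4006.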